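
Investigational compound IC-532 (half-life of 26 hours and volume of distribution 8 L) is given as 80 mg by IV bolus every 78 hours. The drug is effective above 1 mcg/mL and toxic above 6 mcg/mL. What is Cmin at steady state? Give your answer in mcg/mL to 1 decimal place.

1.4 mcg/mL

τ = 78 h = 3 half-lives, so f = (1/2)^3 = 0.125.
Accumulation ratio R = 1/(1 − f) = 1/0.875 = 8/7.
Single-dose peak C₀ = D/Vd = 80/8 = 10 mcg/mL.
Steady-state peak Cmax,ss = C₀·R = 10 × 8/7 ≈ 11.429 mcg/mL.
Steady-state trough Cmin,ss = Cmax,ss·f ≈ 11.429 × 0.125 ≈ 1.429 mcg/mL.
Trough 1.4 mcg/mL vs MEC 1 mcg/mL: adequate.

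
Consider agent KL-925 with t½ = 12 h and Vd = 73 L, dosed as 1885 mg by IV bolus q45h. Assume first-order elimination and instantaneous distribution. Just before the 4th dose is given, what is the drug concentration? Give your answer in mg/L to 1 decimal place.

2.1 mg/L

f = (1/2)^(τ/t½) = (1/2)^(45/12) ≈ 0.0743.
C₀ = D/Vd = 1885/73 ≈ 25.822 mg/L.
Before the 4th dose, 3 doses have been given. Superposition: Cmin = C₀·(f + f² + … + f^3).
≈ 25.822 × (0.0743 + 0.0055 + 0.0004) ≈ 25.822 × 0.0802 ≈ 2.071 mg/L.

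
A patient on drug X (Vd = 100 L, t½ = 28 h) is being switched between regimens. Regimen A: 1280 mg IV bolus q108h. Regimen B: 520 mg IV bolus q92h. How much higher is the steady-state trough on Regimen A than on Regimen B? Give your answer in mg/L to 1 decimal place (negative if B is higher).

0.4 mg/L

Regimen A: f = (1/2)^(108/28) ≈ 0.0690; Cmin,ss = (1280/100)·f/(1−f) ≈ 0.949 mg/L.
Regimen B: f = (1/2)^(92/28) ≈ 0.1025; Cmin,ss = (520/100)·f/(1−f) ≈ 0.594 mg/L.
Difference ≈ 0.949 − 0.594 ≈ 0.355 mg/L.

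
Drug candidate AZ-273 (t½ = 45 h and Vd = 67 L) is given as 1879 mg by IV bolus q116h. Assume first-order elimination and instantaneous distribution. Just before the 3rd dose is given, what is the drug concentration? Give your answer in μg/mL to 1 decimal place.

5.5 μg/mL

f = (1/2)^(τ/t½) = (1/2)^(116/45) ≈ 0.1675.
C₀ = D/Vd = 1879/67 ≈ 28.045 μg/mL.
Before the 3rd dose, 2 doses have been given. Superposition: Cmin = C₀·(f + f²).
≈ 28.045 × (0.1675 + 0.0281) ≈ 28.045 × 0.1956 ≈ 5.486 μg/mL.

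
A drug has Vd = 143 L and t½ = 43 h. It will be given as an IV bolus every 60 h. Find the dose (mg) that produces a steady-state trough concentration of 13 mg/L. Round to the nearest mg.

τ/t½ = 60/43 ≈ 1.3953, so f = (1/2)^(60/43) ≈ 0.380153.
Cmin,ss = (D/Vd)·f/(1−f), so D = Cmin,ss·Vd·(1−f)/f.
D = 13 × 143 × (1−f)/f ≈ 13 × 143 × 1.63052 ≈ 3031.14 mg.

3031 mg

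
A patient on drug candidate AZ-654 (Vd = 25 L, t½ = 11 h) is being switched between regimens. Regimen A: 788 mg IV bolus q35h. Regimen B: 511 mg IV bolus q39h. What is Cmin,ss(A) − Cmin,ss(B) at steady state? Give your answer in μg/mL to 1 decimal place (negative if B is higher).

Regimen A: f = (1/2)^(35/11) ≈ 0.1102; Cmin,ss = (788/25)·f/(1−f) ≈ 3.904 μg/mL.
Regimen B: f = (1/2)^(39/11) ≈ 0.0856; Cmin,ss = (511/25)·f/(1−f) ≈ 1.913 μg/mL.
Difference ≈ 3.904 − 1.913 ≈ 1.991 μg/mL.

2.0 μg/mL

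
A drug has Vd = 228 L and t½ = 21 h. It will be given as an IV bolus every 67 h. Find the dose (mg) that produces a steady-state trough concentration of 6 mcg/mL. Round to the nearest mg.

τ/t½ = 67/21 ≈ 3.1905, so f = (1/2)^(67/21) ≈ 0.109540.
Cmin,ss = (D/Vd)·f/(1−f), so D = Cmin,ss·Vd·(1−f)/f.
D = 6 × 228 × (1−f)/f ≈ 6 × 228 × 8.12909 ≈ 11120.60 mg.

11121 mg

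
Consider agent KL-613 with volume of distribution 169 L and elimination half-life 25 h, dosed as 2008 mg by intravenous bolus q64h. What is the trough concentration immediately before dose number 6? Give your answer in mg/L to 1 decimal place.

2.4 mg/L

f = (1/2)^(τ/t½) = (1/2)^(64/25) ≈ 0.1696.
C₀ = D/Vd = 2008/169 ≈ 11.882 mg/L.
Before the 6th dose, 5 doses have been given. Superposition: Cmin = C₀·(f + f² + … + f^5).
≈ 11.882 × (0.1696 + 0.0288 + 0.0049 + 0.0008 + 0.0001) ≈ 11.882 × 0.2042 ≈ 2.426 mg/L.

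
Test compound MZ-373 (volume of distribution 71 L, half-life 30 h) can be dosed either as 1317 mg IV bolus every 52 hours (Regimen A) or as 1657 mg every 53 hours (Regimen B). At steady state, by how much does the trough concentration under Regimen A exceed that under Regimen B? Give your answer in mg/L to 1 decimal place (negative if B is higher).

Regimen A: f = (1/2)^(52/30) ≈ 0.3008; Cmin,ss = (1317/71)·f/(1−f) ≈ 7.980 mg/L.
Regimen B: f = (1/2)^(53/30) ≈ 0.2939; Cmin,ss = (1657/71)·f/(1−f) ≈ 9.714 mg/L.
Difference ≈ 7.980 − 9.714 ≈ -1.734 mg/L.

-1.7 mg/L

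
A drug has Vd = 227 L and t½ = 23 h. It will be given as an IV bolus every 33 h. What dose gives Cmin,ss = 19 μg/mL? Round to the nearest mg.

7347 mg

τ/t½ = 33/23 ≈ 1.4348, so f = (1/2)^(33/23) ≈ 0.369903.
Cmin,ss = (D/Vd)·f/(1−f), so D = Cmin,ss·Vd·(1−f)/f.
D = 19 × 227 × (1−f)/f ≈ 19 × 227 × 1.70341 ≈ 7346.81 mg.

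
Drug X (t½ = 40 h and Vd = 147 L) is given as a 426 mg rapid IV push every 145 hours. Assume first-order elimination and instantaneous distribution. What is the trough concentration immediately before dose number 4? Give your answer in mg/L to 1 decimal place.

f = (1/2)^(τ/t½) = (1/2)^(145/40) ≈ 0.0811.
C₀ = D/Vd = 426/147 ≈ 2.898 mg/L.
Before the 4th dose, 3 doses have been given. Superposition: Cmin = C₀·(f + f² + … + f^3).
≈ 2.898 × (0.0811 + 0.0066 + 0.0005) ≈ 2.898 × 0.0882 ≈ 0.256 mg/L.

0.3 mg/L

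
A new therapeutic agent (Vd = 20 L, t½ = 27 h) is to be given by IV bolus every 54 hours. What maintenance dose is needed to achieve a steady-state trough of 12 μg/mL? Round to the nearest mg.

τ/t½ = 54/27 ≈ 2, so f = (1/2)^(54/27) ≈ 0.250000.
Cmin,ss = (D/Vd)·f/(1−f), so D = Cmin,ss·Vd·(1−f)/f.
D = 12 × 20 × (1−f)/f ≈ 12 × 20 × 3.00000 ≈ 720.00 mg.

720 mg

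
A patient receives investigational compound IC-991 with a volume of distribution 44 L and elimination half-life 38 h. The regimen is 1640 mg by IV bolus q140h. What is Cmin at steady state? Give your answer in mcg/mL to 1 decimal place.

3.1 mcg/mL

Over one 140-h interval, 140/38 ≈ 3.6842 half-lives elapse, leaving f ≈ 0.0778 of each dose.
Each bolus raises the concentration by D/Vd = 1640/44 ≈ 37.273 mcg/mL.
Steady-state trough Cmin,ss = C₀·f/(1−f) ≈ 37.273 × 0.0778/0.9222 ≈ 3.144 mcg/mL.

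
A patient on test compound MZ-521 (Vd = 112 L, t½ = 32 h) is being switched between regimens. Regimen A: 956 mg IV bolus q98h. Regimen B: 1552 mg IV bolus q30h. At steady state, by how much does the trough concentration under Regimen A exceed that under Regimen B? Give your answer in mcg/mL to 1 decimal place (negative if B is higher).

-14.0 mcg/mL

Regimen A: f = (1/2)^(98/32) ≈ 0.1197; Cmin,ss = (956/112)·f/(1−f) ≈ 1.161 mcg/mL.
Regimen B: f = (1/2)^(30/32) ≈ 0.5221; Cmin,ss = (1552/112)·f/(1−f) ≈ 15.139 mcg/mL.
Difference ≈ 1.161 − 15.139 ≈ -13.978 mcg/mL.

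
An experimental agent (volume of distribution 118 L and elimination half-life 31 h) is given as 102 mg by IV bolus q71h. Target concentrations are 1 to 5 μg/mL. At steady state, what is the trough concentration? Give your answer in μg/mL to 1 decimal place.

0.2 μg/mL

τ/t½ = 71/31 ≈ 2.2903, so fraction remaining f = (1/2)^(71/31) ≈ 0.2044.
Each bolus raises the concentration by D/Vd = 102/118 ≈ 0.864 μg/mL.
Steady-state trough Cmin,ss = C₀·f/(1−f) ≈ 0.864 × 0.2044/0.7956 ≈ 0.222 μg/mL.
Trough 0.2 μg/mL vs MEC 1 μg/mL: subtherapeutic.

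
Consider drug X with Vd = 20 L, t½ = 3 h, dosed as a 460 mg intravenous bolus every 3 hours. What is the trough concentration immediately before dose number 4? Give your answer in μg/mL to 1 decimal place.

f = (1/2)^(τ/t½) = (1/2)^(3/3) ≈ 0.5000.
C₀ = D/Vd = 460/20 ≈ 23.000 μg/mL.
Before the 4th dose, 3 doses have been given. Superposition: Cmin = C₀·(f + f² + … + f^3).
≈ 23.000 × (0.5000 + 0.2500 + 0.1250) ≈ 23.000 × 0.8750 ≈ 20.125 μg/mL.

20.1 μg/mL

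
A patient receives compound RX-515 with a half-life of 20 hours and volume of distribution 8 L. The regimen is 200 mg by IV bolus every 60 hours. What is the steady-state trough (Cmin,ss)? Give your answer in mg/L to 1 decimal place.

3.6 mg/L

τ = 60 h = 3 half-lives, so f = (1/2)^3 = 0.125.
At steady state, R = 1/(1 − 0.125) = 8/7.
Single-dose peak C₀ = D/Vd = 200/8 = 25 mg/L.
Steady-state peak Cmax,ss = C₀·R = 25 × 8/7 ≈ 28.571 mg/L.
Steady-state trough Cmin,ss = Cmax,ss·f ≈ 28.571 × 0.125 ≈ 3.571 mg/L.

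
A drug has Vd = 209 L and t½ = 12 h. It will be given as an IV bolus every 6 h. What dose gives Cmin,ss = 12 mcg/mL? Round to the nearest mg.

1039 mg

τ/t½ = 6/12 ≈ 0.5, so f = (1/2)^(6/12) ≈ 0.707107.
Cmin,ss = (D/Vd)·f/(1−f), so D = Cmin,ss·Vd·(1−f)/f.
D = 12 × 209 × (1−f)/f ≈ 12 × 209 × 0.41421 ≈ 1038.84 mg.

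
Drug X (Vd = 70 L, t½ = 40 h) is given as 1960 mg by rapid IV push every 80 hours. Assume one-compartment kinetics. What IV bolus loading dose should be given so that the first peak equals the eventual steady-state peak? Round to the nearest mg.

2613 mg

f = (1/2)^(80/40) ≈ 0.250000; accumulation ratio R = 1/(1−f) ≈ 1.33333.
Loading dose to hit Cmax,ss on first dose: D_load = D_maint·R ≈ 1960 × 1.33333 ≈ 2613.33 mg.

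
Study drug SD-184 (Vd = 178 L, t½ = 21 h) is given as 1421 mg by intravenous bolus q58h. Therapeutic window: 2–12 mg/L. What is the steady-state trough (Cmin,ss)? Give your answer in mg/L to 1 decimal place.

τ/t½ = 58/21 ≈ 2.7619, so fraction remaining f = (1/2)^(58/21) ≈ 0.1474.
Single-dose peak C₀ = D/Vd = 1421/178 ≈ 7.983 mg/L.
Steady-state trough Cmin,ss = C₀·f/(1−f) ≈ 7.983 × 0.1474/0.8526 ≈ 1.380 mg/L.
Trough 1.4 mg/L vs MEC 2 mg/L: subtherapeutic.

1.4 mg/L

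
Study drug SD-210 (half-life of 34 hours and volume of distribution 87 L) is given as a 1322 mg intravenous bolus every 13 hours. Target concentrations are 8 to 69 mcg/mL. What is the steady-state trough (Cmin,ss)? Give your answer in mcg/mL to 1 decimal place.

τ/t½ = 13/34 ≈ 0.38235, so fraction remaining f = (1/2)^(13/34) ≈ 0.7672.
Accumulation ratio R = 1/(1 − f) ≈ 1/0.2328 ≈ 4.2955.
Single-dose peak C₀ = D/Vd = 1322/87 ≈ 15.195 mcg/mL.
Cmax,ss = C₀/(1 − f) ≈ 15.195/0.2328 ≈ 65.271 mcg/mL.
Steady-state trough Cmin,ss = Cmax,ss·f ≈ 65.271 × 0.7672 ≈ 50.076 mcg/mL.
Trough 50.1 mcg/mL vs MEC 8 mcg/mL: adequate.

50.1 mcg/mL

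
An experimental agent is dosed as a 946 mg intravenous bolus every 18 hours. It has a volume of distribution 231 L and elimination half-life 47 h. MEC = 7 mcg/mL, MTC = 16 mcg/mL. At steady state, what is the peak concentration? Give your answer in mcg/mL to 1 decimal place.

τ/t½ = 18/47 ≈ 0.38298, so fraction remaining f = (1/2)^(18/47) ≈ 0.7669.
At steady state, accumulation factor R = 1/(1 − e^(−kτ)) ≈ 4.2900.
Each bolus raises the concentration by D/Vd = 946/231 ≈ 4.095 mcg/mL.
Steady-state peak Cmax,ss = C₀·R ≈ 4.095 × 4.2900 ≈ 17.568 mcg/mL.
Peak 17.6 mcg/mL vs MTC 16 mcg/mL: exceeds toxic threshold.

17.6 mcg/mL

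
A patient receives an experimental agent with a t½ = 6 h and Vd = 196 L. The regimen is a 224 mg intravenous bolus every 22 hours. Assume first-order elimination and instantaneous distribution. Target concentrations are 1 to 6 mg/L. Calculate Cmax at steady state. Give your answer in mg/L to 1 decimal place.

1.2 mg/L

k = ln2/t½ = ln2/6 ≈ 0.115525 h⁻¹; fraction remaining f = e^(−kτ) = e^(−0.115525×22) ≈ 0.0787.
At steady state, accumulation factor R = 1/(1 − e^(−kτ)) ≈ 1.0854.
Single-dose peak C₀ = D/Vd = 224/196 ≈ 1.143 mg/L.
Cmax,ss = C₀/(1 − f) ≈ 1.143/0.9213 ≈ 1.241 mg/L.
Peak 1.2 mg/L vs MTC 6 mg/L: below toxic threshold.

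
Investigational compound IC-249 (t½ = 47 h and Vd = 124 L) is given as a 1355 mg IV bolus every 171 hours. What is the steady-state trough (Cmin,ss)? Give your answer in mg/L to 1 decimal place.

1.0 mg/L

τ/t½ = 171/47 ≈ 3.6383, so fraction remaining f = (1/2)^(171/47) ≈ 0.0803.
Each bolus raises the concentration by D/Vd = 1355/124 ≈ 10.927 mg/L.
Steady-state trough Cmin,ss = C₀·f/(1−f) ≈ 10.927 × 0.0803/0.9197 ≈ 0.954 mg/L.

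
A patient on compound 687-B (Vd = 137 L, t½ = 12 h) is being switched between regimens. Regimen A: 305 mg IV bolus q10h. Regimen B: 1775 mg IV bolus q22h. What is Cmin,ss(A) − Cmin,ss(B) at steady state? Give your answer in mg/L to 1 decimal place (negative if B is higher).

Regimen A: f = (1/2)^(10/12) ≈ 0.5612; Cmin,ss = (305/137)·f/(1−f) ≈ 2.847 mg/L.
Regimen B: f = (1/2)^(22/12) ≈ 0.2806; Cmin,ss = (1775/137)·f/(1−f) ≈ 5.054 mg/L.
Difference ≈ 2.847 − 5.054 ≈ -2.207 mg/L.

-2.2 mg/L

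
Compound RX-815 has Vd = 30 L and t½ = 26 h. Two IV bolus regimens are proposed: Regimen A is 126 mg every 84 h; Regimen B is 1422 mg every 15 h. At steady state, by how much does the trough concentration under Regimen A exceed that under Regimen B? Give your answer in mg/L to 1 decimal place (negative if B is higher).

-95.9 mg/L

Regimen A: f = (1/2)^(84/26) ≈ 0.1065; Cmin,ss = (126/30)·f/(1−f) ≈ 0.501 mg/L.
Regimen B: f = (1/2)^(15/26) ≈ 0.6704; Cmin,ss = (1422/30)·f/(1−f) ≈ 96.411 mg/L.
Difference ≈ 0.501 − 96.411 ≈ -95.910 mg/L.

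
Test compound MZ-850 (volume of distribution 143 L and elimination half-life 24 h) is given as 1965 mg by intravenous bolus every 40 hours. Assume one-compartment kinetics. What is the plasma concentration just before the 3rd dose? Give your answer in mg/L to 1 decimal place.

f = (1/2)^(τ/t½) = (1/2)^(40/24) ≈ 0.3150.
C₀ = D/Vd = 1965/143 ≈ 13.741 mg/L.
Before the 3rd dose, 2 doses have been given. Superposition: Cmin = C₀·(f + f²).
≈ 13.741 × (0.3150 + 0.0992) ≈ 13.741 × 0.4142 ≈ 5.692 mg/L.

5.7 mg/L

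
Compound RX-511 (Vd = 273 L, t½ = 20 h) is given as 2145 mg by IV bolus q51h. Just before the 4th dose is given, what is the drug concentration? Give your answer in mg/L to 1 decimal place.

f = (1/2)^(τ/t½) = (1/2)^(51/20) ≈ 0.1708.
C₀ = D/Vd = 2145/273 ≈ 7.857 mg/L.
Before the 4th dose, 3 doses have been given. Superposition: Cmin = C₀·(f + f² + … + f^3).
≈ 7.857 × (0.1708 + 0.0292 + 0.0050) ≈ 7.857 × 0.2050 ≈ 1.611 mg/L.

1.6 mg/L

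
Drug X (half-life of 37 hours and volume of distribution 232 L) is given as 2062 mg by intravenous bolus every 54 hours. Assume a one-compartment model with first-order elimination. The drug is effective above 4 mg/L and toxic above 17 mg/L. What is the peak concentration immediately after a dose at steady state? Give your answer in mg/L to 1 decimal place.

Over one 54-h interval, 54/37 ≈ 1.4595 half-lives elapse, leaving f ≈ 0.3636 of each dose.
At steady state, accumulation factor R = 1/(1 − e^(−kτ)) ≈ 1.5713.
Single-dose peak C₀ = D/Vd = 2062/232 ≈ 8.888 mg/L.
Steady-state peak Cmax,ss = C₀·R ≈ 8.888 × 1.5713 ≈ 13.966 mg/L.
Peak 14.0 mg/L vs MTC 17 mg/L: below toxic threshold.

14.0 mg/L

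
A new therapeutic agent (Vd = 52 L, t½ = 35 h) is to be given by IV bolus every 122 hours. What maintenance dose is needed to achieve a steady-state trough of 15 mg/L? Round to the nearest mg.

7958 mg

τ/t½ = 122/35 ≈ 3.4857, so f = (1/2)^(122/35) ≈ 0.089268.
Cmin,ss = (D/Vd)·f/(1−f), so D = Cmin,ss·Vd·(1−f)/f.
D = 15 × 52 × (1−f)/f ≈ 15 × 52 × 10.20222 ≈ 7957.73 mg.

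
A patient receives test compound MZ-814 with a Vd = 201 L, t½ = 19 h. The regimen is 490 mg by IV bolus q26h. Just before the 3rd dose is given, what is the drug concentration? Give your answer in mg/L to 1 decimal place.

f = (1/2)^(τ/t½) = (1/2)^(26/19) ≈ 0.3873.
C₀ = D/Vd = 490/201 ≈ 2.438 mg/L.
Before the 3rd dose, 2 doses have been given. Superposition: Cmin = C₀·(f + f²).
≈ 2.438 × (0.3873 + 0.1500) ≈ 2.438 × 0.5373 ≈ 1.310 mg/L.

1.3 mg/L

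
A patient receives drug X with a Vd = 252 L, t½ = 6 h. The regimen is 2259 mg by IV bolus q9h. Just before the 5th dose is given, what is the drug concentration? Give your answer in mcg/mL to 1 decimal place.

f = (1/2)^(τ/t½) = (1/2)^(9/6) ≈ 0.3536.
C₀ = D/Vd = 2259/252 ≈ 8.964 mcg/mL.
Before the 5th dose, 4 doses have been given. Superposition: Cmin = C₀·(f + f² + … + f^4).
≈ 8.964 × (0.3536 + 0.1250 + 0.0442 + 0.0156) ≈ 8.964 × 0.5384 ≈ 4.826 mcg/mL.

4.8 mcg/mL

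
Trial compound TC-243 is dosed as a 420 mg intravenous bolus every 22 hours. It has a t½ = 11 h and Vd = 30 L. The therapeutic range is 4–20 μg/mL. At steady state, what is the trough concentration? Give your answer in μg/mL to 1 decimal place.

4.7 μg/mL

τ = 22 h = 2 half-lives, so f = (1/2)^2 = 0.25.
At steady state, R = 1/(1 − 0.25) = 4/3.
Single-dose peak C₀ = D/Vd = 420/30 = 14 μg/mL.
Steady-state peak Cmax,ss = C₀·R = 14 × 4/3 ≈ 18.667 μg/mL.
Steady-state trough Cmin,ss = Cmax,ss·f ≈ 18.667 × 0.25 ≈ 4.667 μg/mL.
Trough 4.7 μg/mL vs MEC 4 μg/mL: adequate.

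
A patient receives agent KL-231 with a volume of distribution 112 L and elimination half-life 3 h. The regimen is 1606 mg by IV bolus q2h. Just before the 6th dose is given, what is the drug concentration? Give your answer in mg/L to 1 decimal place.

22.0 mg/L

f = (1/2)^(τ/t½) = (1/2)^(2/3) ≈ 0.6300.
C₀ = D/Vd = 1606/112 ≈ 14.339 mg/L.
Before the 6th dose, 5 doses have been given. Superposition: Cmin = C₀·(f + f² + … + f^5).
≈ 14.339 × (0.6300 + 0.3969 + 0.2500 + 0.1575 + 0.0992) ≈ 14.339 × 1.5336 ≈ 21.990 mg/L.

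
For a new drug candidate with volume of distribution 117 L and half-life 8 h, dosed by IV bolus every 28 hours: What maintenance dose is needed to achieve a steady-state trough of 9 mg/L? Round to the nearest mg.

10860 mg

τ/t½ = 28/8 ≈ 3.5, so f = (1/2)^(28/8) ≈ 0.088388.
Cmin,ss = (D/Vd)·f/(1−f), so D = Cmin,ss·Vd·(1−f)/f.
D = 9 × 117 × (1−f)/f ≈ 9 × 117 × 10.31375 ≈ 10860.38 mg.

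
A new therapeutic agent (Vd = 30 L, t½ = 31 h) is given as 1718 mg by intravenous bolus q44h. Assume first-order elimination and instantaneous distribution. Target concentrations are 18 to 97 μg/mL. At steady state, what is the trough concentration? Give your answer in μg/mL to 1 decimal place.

Over one 44-h interval, 44/31 ≈ 1.4194 half-lives elapse, leaving f ≈ 0.3739 of each dose.
Single-dose peak C₀ = D/Vd = 1718/30 ≈ 57.267 μg/mL.
Steady-state trough Cmin,ss = C₀·f/(1−f) ≈ 57.267 × 0.3739/0.6261 ≈ 34.199 μg/mL.
Trough 34.2 μg/mL vs MEC 18 μg/mL: adequate.

34.2 μg/mL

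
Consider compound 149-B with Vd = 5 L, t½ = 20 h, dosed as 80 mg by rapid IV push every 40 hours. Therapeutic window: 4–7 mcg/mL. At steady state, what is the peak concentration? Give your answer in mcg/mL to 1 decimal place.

21.3 mcg/mL

The dosing interval is 2 half-lives, so f = 2^(−2) = 0.25.
At steady state, R = 1/(1 − 0.25) = 4/3.
Single-dose peak C₀ = D/Vd = 80/5 = 16 mcg/mL.
Steady-state peak Cmax,ss = C₀·R = 16 × 4/3 ≈ 21.333 mcg/mL.
Peak 21.3 mcg/mL vs MTC 7 mcg/mL: exceeds toxic threshold.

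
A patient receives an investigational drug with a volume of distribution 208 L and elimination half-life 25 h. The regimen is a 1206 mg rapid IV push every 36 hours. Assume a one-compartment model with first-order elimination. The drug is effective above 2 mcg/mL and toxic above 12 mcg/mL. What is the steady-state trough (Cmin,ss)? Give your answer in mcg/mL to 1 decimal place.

τ/t½ = 36/25 ≈ 1.44, so fraction remaining f = (1/2)^(36/25) ≈ 0.3686.
At steady state, accumulation factor R = 1/(1 − e^(−kτ)) ≈ 1.5838.
Each bolus raises the concentration by D/Vd = 1206/208 ≈ 5.798 mcg/mL.
Cmax,ss = C₀/(1 − f) ≈ 5.798/0.6314 ≈ 9.183 mcg/mL.
One interval later, Cmin,ss = Cmax,ss·e^(−kτ) ≈ 9.183 × 0.3686 ≈ 3.385 mcg/mL.
Trough 3.4 mcg/mL vs MEC 2 mcg/mL: adequate.

3.4 mcg/mL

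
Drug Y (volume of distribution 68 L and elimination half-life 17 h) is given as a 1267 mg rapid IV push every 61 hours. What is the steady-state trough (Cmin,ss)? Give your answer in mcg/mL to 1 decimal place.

1.7 mcg/mL

τ/t½ = 61/17 ≈ 3.5882, so fraction remaining f = (1/2)^(61/17) ≈ 0.0831.
At steady state, accumulation factor R = 1/(1 − e^(−kτ)) ≈ 1.0906.
Each bolus raises the concentration by D/Vd = 1267/68 ≈ 18.632 mcg/mL.
Cmax,ss = C₀/(1 − f) ≈ 18.632/0.9169 ≈ 20.321 mcg/mL.
Steady-state trough Cmin,ss = Cmax,ss·f ≈ 20.321 × 0.0831 ≈ 1.689 mcg/mL.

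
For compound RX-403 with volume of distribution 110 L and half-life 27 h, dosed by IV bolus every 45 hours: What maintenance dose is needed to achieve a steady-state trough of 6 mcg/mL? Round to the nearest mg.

τ/t½ = 45/27 ≈ 1.6667, so f = (1/2)^(45/27) ≈ 0.314980.
Cmin,ss = (D/Vd)·f/(1−f), so D = Cmin,ss·Vd·(1−f)/f.
D = 6 × 110 × (1−f)/f ≈ 6 × 110 × 2.17480 ≈ 1435.37 mg.

1435 mg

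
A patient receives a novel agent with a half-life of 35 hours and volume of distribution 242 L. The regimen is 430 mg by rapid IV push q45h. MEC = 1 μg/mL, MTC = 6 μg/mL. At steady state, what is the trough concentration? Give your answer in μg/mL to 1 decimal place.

τ/t½ = 45/35 ≈ 1.2857, so fraction remaining f = (1/2)^(45/35) ≈ 0.4102.
Accumulation ratio R = 1/(1 − f) ≈ 1/0.5898 ≈ 1.6955.
Single-dose peak C₀ = D/Vd = 430/242 ≈ 1.777 μg/mL.
Steady-state peak Cmax,ss = C₀·R ≈ 1.777 × 1.6955 ≈ 3.013 μg/mL.
Steady-state trough Cmin,ss = Cmax,ss·f ≈ 3.013 × 0.4102 ≈ 1.236 μg/mL.
Trough 1.2 μg/mL vs MEC 1 μg/mL: adequate.

1.2 μg/mL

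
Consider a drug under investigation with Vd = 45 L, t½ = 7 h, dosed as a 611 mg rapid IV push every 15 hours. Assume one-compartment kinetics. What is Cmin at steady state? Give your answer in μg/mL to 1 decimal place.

4.0 μg/mL

k = ln2/t½ = ln2/7 ≈ 0.099021 h⁻¹; fraction remaining f = e^(−kτ) = e^(−0.099021×15) ≈ 0.2264.
Each bolus raises the concentration by D/Vd = 611/45 ≈ 13.578 μg/mL.
Steady-state trough Cmin,ss = C₀·f/(1−f) ≈ 13.578 × 0.2264/0.7736 ≈ 3.974 μg/mL.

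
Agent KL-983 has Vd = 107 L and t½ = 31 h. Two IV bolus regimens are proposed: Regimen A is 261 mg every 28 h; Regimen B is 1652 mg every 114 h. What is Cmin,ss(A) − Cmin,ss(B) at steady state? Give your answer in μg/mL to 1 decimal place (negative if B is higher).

1.5 μg/mL

Regimen A: f = (1/2)^(28/31) ≈ 0.5347; Cmin,ss = (261/107)·f/(1−f) ≈ 2.803 μg/mL.
Regimen B: f = (1/2)^(114/31) ≈ 0.0782; Cmin,ss = (1652/107)·f/(1−f) ≈ 1.310 μg/mL.
Difference ≈ 2.803 − 1.310 ≈ 1.493 μg/mL.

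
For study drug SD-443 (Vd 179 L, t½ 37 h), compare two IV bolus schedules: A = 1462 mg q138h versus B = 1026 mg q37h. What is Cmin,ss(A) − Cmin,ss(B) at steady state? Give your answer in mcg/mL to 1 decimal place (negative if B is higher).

-5.1 mcg/mL

Regimen A: f = (1/2)^(138/37) ≈ 0.0754; Cmin,ss = (1462/179)·f/(1−f) ≈ 0.666 mcg/mL.
Regimen B: f = (1/2)^(37/37) ≈ 0.5000; Cmin,ss = (1026/179)·f/(1−f) ≈ 5.732 mcg/mL.
Difference ≈ 0.666 − 5.732 ≈ -5.066 mcg/mL.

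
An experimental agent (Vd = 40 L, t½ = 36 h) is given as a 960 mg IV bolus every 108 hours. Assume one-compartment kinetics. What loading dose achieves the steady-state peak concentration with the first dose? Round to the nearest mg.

f = (1/2)^(108/36) ≈ 0.125000; accumulation ratio R = 1/(1−f) ≈ 1.14286.
Loading dose to hit Cmax,ss on first dose: D_load = D_maint·R ≈ 960 × 1.14286 ≈ 1097.15 mg.

1097 mg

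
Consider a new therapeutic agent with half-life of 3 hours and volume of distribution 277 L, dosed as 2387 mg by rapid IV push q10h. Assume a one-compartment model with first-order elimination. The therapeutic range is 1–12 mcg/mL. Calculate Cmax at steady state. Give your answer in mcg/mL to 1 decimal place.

9.6 mcg/mL

Over one 10-h interval, 10/3 ≈ 3.3333 half-lives elapse, leaving f ≈ 0.0992 of each dose.
At steady state, accumulation factor R = 1/(1 − e^(−kτ)) ≈ 1.1101.
Single-dose peak C₀ = D/Vd = 2387/277 ≈ 8.617 mcg/mL.
Steady-state peak Cmax,ss = C₀·R ≈ 8.617 × 1.1101 ≈ 9.566 mcg/mL.
Peak 9.6 mcg/mL vs MTC 12 mcg/mL: below toxic threshold.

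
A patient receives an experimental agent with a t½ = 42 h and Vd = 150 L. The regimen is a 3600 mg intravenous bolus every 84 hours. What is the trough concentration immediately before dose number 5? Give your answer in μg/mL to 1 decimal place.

8.0 μg/mL

f = (1/2)^(τ/t½) = (1/2)^(84/42) ≈ 0.2500.
C₀ = D/Vd = 3600/150 ≈ 24.000 μg/mL.
Before the 5th dose, 4 doses have been given. Superposition: Cmin = C₀·(f + f² + … + f^4).
≈ 24.000 × (0.2500 + 0.0625 + 0.0156 + 0.0039) ≈ 24.000 × 0.3320 ≈ 7.968 μg/mL.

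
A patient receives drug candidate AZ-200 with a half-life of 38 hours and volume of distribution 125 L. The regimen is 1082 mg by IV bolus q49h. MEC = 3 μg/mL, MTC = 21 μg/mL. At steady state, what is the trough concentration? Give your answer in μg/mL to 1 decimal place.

6.0 μg/mL

Over one 49-h interval, 49/38 ≈ 1.2895 half-lives elapse, leaving f ≈ 0.4091 of each dose.
Single-dose peak C₀ = D/Vd = 1082/125 ≈ 8.656 μg/mL.
Steady-state trough Cmin,ss = C₀·f/(1−f) ≈ 8.656 × 0.4091/0.5909 ≈ 5.993 μg/mL.
Trough 6.0 μg/mL vs MEC 3 μg/mL: adequate.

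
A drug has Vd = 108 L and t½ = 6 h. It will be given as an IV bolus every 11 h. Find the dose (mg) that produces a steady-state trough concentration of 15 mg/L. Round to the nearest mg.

4153 mg

τ/t½ = 11/6 ≈ 1.8333, so f = (1/2)^(11/6) ≈ 0.280616.
Cmin,ss = (D/Vd)·f/(1−f), so D = Cmin,ss·Vd·(1−f)/f.
D = 15 × 108 × (1−f)/f ≈ 15 × 108 × 2.56359 ≈ 4153.02 mg.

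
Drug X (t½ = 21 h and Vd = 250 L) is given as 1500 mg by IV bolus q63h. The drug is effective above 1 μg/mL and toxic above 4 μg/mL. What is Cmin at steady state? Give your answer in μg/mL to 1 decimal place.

0.9 μg/mL

τ = 63 h = 3 half-lives, so f = (1/2)^3 = 0.125.
Accumulation ratio R = 1/(1 − f) = 1/0.875 = 8/7.
Single-dose peak C₀ = D/Vd = 1500/250 = 6 μg/mL.
Steady-state peak Cmax,ss = C₀·R = 6 × 8/7 ≈ 6.857 μg/mL.
Steady-state trough Cmin,ss = Cmax,ss·f ≈ 6.857 × 0.125 ≈ 0.857 μg/mL.
Trough 0.9 μg/mL vs MEC 1 μg/mL: subtherapeutic.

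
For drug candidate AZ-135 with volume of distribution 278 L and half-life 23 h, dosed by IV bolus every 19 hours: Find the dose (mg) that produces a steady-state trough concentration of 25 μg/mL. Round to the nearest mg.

τ/t½ = 19/23 ≈ 0.82609, so f = (1/2)^(19/23) ≈ 0.564057.
Cmin,ss = (D/Vd)·f/(1−f), so D = Cmin,ss·Vd·(1−f)/f.
D = 25 × 278 × (1−f)/f ≈ 25 × 278 × 0.77287 ≈ 5371.45 mg.

5371 mg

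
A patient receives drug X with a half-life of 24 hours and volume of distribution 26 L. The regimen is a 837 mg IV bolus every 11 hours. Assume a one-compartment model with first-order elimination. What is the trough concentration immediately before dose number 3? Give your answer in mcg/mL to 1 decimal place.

f = (1/2)^(τ/t½) = (1/2)^(11/24) ≈ 0.7278.
C₀ = D/Vd = 837/26 ≈ 32.192 mcg/mL.
Before the 3rd dose, 2 doses have been given. Superposition: Cmin = C₀·(f + f²).
≈ 32.192 × (0.7278 + 0.5297) ≈ 32.192 × 1.2575 ≈ 40.481 mcg/mL.

40.5 mcg/mL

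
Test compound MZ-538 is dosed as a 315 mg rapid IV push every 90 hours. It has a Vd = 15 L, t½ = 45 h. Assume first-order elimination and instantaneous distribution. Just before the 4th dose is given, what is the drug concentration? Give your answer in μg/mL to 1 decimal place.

6.9 μg/mL

f = (1/2)^(τ/t½) = (1/2)^(90/45) ≈ 0.2500.
C₀ = D/Vd = 315/15 ≈ 21.000 μg/mL.
Before the 4th dose, 3 doses have been given. Superposition: Cmin = C₀·(f + f² + … + f^3).
≈ 21.000 × (0.2500 + 0.0625 + 0.0156) ≈ 21.000 × 0.3281 ≈ 6.890 μg/mL.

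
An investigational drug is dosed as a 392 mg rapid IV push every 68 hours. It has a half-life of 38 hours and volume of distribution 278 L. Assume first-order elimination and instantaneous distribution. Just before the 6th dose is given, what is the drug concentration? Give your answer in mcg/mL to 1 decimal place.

f = (1/2)^(τ/t½) = (1/2)^(68/38) ≈ 0.2893.
C₀ = D/Vd = 392/278 ≈ 1.410 mcg/mL.
Before the 6th dose, 5 doses have been given. Superposition: Cmin = C₀·(f + f² + … + f^5).
≈ 1.410 × (0.2893 + 0.0837 + 0.0242 + 0.0070 + 0.0020) ≈ 1.410 × 0.4062 ≈ 0.573 mcg/mL.

0.6 mcg/mL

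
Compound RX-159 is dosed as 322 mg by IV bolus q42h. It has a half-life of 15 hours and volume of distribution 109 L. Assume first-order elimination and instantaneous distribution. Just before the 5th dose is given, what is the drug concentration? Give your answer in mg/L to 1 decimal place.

0.5 mg/L

f = (1/2)^(τ/t½) = (1/2)^(42/15) ≈ 0.1436.
C₀ = D/Vd = 322/109 ≈ 2.954 mg/L.
Before the 5th dose, 4 doses have been given. Superposition: Cmin = C₀·(f + f² + … + f^4).
≈ 2.954 × (0.1436 + 0.0206 + 0.0030 + 0.0004) ≈ 2.954 × 0.1676 ≈ 0.495 mg/L.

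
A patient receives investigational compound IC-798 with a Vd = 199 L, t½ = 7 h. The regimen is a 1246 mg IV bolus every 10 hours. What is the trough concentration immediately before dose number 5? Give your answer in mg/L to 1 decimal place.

f = (1/2)^(τ/t½) = (1/2)^(10/7) ≈ 0.3715.
C₀ = D/Vd = 1246/199 ≈ 6.261 mg/L.
Before the 5th dose, 4 doses have been given. Superposition: Cmin = C₀·(f + f² + … + f^4).
≈ 6.261 × (0.3715 + 0.1380 + 0.0513 + 0.0190) ≈ 6.261 × 0.5798 ≈ 3.630 mg/L.

3.6 mg/L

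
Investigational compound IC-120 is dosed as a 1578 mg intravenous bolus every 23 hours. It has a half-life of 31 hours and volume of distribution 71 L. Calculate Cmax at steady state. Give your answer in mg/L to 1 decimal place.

55.3 mg/L

Over one 23-h interval, 23/31 ≈ 0.74194 half-lives elapse, leaving f ≈ 0.5979 of each dose.
Accumulation ratio R = 1/(1 − f) ≈ 1/0.4021 ≈ 2.4869.
Each bolus raises the concentration by D/Vd = 1578/71 ≈ 22.225 mg/L.
Steady-state peak Cmax,ss = C₀·R ≈ 22.225 × 2.4869 ≈ 55.271 mg/L.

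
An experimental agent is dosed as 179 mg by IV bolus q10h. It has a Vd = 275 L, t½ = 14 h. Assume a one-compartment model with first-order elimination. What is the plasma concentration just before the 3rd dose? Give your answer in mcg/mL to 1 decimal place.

0.6 mcg/mL

f = (1/2)^(τ/t½) = (1/2)^(10/14) ≈ 0.6095.
C₀ = D/Vd = 179/275 ≈ 0.651 mcg/mL.
Before the 3rd dose, 2 doses have been given. Superposition: Cmin = C₀·(f + f²).
≈ 0.651 × (0.6095 + 0.3715) ≈ 0.651 × 0.9810 ≈ 0.639 mcg/mL.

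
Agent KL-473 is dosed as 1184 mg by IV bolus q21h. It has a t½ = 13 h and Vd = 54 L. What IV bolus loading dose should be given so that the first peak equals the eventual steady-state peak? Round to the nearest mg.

f = (1/2)^(21/13) ≈ 0.326378; accumulation ratio R = 1/(1−f) ≈ 1.48451.
Loading dose to hit Cmax,ss on first dose: D_load = D_maint·R ≈ 1184 × 1.48451 ≈ 1757.66 mg.

1758 mg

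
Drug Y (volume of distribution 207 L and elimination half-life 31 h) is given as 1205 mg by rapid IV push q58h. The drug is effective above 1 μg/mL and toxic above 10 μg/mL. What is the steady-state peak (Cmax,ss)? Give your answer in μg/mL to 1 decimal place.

k = ln2/t½ = ln2/31 ≈ 0.022360 h⁻¹; fraction remaining f = e^(−kτ) = e^(−0.022360×58) ≈ 0.2734.
Accumulation ratio R = 1/(1 − f) ≈ 1/0.7266 ≈ 1.3763.
Single-dose peak C₀ = D/Vd = 1205/207 ≈ 5.821 μg/mL.
Steady-state peak Cmax,ss = C₀·R ≈ 5.821 × 1.3763 ≈ 8.011 μg/mL.
Peak 8.0 μg/mL vs MTC 10 μg/mL: below toxic threshold.

8.0 μg/mL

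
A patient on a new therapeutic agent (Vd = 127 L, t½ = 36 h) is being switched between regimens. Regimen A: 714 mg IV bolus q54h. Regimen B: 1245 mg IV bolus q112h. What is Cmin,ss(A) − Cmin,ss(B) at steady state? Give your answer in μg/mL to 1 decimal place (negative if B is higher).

Regimen A: f = (1/2)^(54/36) ≈ 0.3536; Cmin,ss = (714/127)·f/(1−f) ≈ 3.075 μg/mL.
Regimen B: f = (1/2)^(112/36) ≈ 0.1157; Cmin,ss = (1245/127)·f/(1−f) ≈ 1.283 μg/mL.
Difference ≈ 3.075 − 1.283 ≈ 1.792 μg/mL.

1.8 μg/mL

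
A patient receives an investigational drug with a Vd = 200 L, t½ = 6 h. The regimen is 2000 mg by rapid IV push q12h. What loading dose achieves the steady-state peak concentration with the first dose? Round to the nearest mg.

2667 mg

f = (1/2)^(12/6) ≈ 0.250000; accumulation ratio R = 1/(1−f) ≈ 1.33333.
Loading dose to hit Cmax,ss on first dose: D_load = D_maint·R ≈ 2000 × 1.33333 ≈ 2666.66 mg.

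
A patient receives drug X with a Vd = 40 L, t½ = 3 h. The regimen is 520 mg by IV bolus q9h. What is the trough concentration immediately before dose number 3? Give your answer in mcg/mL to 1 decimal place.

1.8 mcg/mL

f = (1/2)^(τ/t½) = (1/2)^(9/3) ≈ 0.1250.
C₀ = D/Vd = 520/40 ≈ 13.000 mcg/mL.
Before the 3rd dose, 2 doses have been given. Superposition: Cmin = C₀·(f + f²).
≈ 13.000 × (0.1250 + 0.0156) ≈ 13.000 × 0.1406 ≈ 1.828 mcg/mL.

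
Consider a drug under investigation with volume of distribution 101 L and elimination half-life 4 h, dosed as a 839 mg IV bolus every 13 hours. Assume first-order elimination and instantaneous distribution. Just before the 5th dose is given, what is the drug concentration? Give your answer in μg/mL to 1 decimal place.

1.0 μg/mL

f = (1/2)^(τ/t½) = (1/2)^(13/4) ≈ 0.1051.
C₀ = D/Vd = 839/101 ≈ 8.307 μg/mL.
Before the 5th dose, 4 doses have been given. Superposition: Cmin = C₀·(f + f² + … + f^4).
≈ 8.307 × (0.1051 + 0.0110 + 0.0012 + 0.0001) ≈ 8.307 × 0.1174 ≈ 0.975 μg/mL.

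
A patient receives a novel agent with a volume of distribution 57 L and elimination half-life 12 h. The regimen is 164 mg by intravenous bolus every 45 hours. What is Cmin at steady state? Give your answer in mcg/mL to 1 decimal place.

0.2 mcg/mL

τ/t½ = 45/12 ≈ 3.75, so fraction remaining f = (1/2)^(45/12) ≈ 0.0743.
Accumulation ratio R = 1/(1 − f) ≈ 1/0.9257 ≈ 1.0803.
Single-dose peak C₀ = D/Vd = 164/57 ≈ 2.877 mcg/mL.
Steady-state peak Cmax,ss = C₀·R ≈ 2.877 × 1.0803 ≈ 3.108 mcg/mL.
One interval later, Cmin,ss = Cmax,ss·e^(−kτ) ≈ 3.108 × 0.0743 ≈ 0.231 mcg/mL.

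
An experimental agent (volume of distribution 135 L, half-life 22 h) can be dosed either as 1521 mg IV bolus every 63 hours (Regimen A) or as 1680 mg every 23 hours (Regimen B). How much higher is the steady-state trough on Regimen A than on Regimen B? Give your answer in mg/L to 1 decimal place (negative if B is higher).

-9.9 mg/L

Regimen A: f = (1/2)^(63/22) ≈ 0.1374; Cmin,ss = (1521/135)·f/(1−f) ≈ 1.795 mg/L.
Regimen B: f = (1/2)^(23/22) ≈ 0.4845; Cmin,ss = (1680/135)·f/(1−f) ≈ 11.696 mg/L.
Difference ≈ 1.795 − 11.696 ≈ -9.901 mg/L.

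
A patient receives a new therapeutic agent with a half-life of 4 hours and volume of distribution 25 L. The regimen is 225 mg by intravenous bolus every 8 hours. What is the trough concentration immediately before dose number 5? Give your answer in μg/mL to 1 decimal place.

f = (1/2)^(τ/t½) = (1/2)^(8/4) ≈ 0.2500.
C₀ = D/Vd = 225/25 ≈ 9.000 μg/mL.
Before the 5th dose, 4 doses have been given. Superposition: Cmin = C₀·(f + f² + … + f^4).
≈ 9.000 × (0.2500 + 0.0625 + 0.0156 + 0.0039) ≈ 9.000 × 0.3320 ≈ 2.988 μg/mL.

3.0 μg/mL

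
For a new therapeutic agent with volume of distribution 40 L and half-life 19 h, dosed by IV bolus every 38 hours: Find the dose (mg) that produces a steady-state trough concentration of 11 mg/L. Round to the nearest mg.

τ/t½ = 38/19 ≈ 2, so f = (1/2)^(38/19) ≈ 0.250000.
Cmin,ss = (D/Vd)·f/(1−f), so D = Cmin,ss·Vd·(1−f)/f.
D = 11 × 40 × (1−f)/f ≈ 11 × 40 × 3.00000 ≈ 1320.00 mg.

1320 mg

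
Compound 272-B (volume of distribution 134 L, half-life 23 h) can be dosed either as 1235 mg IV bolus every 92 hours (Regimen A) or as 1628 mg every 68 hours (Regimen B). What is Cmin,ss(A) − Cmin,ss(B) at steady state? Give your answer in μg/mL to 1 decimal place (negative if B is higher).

-1.2 μg/mL

Regimen A: f = (1/2)^(92/23) ≈ 0.0625; Cmin,ss = (1235/134)·f/(1−f) ≈ 0.614 μg/mL.
Regimen B: f = (1/2)^(68/23) ≈ 0.1288; Cmin,ss = (1628/134)·f/(1−f) ≈ 1.796 μg/mL.
Difference ≈ 0.614 − 1.796 ≈ -1.182 μg/mL.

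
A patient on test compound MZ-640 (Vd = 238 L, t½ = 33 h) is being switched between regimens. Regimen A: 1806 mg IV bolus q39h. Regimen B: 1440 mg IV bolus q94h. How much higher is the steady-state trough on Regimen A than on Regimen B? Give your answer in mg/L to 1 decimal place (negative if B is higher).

Regimen A: f = (1/2)^(39/33) ≈ 0.4408; Cmin,ss = (1806/238)·f/(1−f) ≈ 5.982 mg/L.
Regimen B: f = (1/2)^(94/33) ≈ 0.1388; Cmin,ss = (1440/238)·f/(1−f) ≈ 0.975 mg/L.
Difference ≈ 5.982 − 0.975 ≈ 5.007 mg/L.

5.0 mg/L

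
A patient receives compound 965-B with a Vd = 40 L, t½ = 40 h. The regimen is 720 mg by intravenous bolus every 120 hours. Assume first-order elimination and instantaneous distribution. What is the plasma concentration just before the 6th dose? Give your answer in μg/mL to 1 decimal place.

2.6 μg/mL

f = (1/2)^(τ/t½) = (1/2)^(120/40) ≈ 0.1250.
C₀ = D/Vd = 720/40 ≈ 18.000 μg/mL.
Before the 6th dose, 5 doses have been given. Superposition: Cmin = C₀·(f + f² + … + f^5).
≈ 18.000 × (0.1250 + 0.0156 + 0.0020 + 0.0002 + 0.0000) ≈ 18.000 × 0.1428 ≈ 2.570 μg/mL.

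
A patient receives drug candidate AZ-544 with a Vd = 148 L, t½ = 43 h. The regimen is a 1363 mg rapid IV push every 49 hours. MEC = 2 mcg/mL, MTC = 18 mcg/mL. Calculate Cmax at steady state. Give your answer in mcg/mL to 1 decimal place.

16.9 mcg/mL

Over one 49-h interval, 49/43 ≈ 1.1395 half-lives elapse, leaving f ≈ 0.4539 of each dose.
Accumulation ratio R = 1/(1 − f) ≈ 1/0.5461 ≈ 1.8312.
Single-dose peak C₀ = D/Vd = 1363/148 ≈ 9.209 mcg/mL.
Steady-state peak Cmax,ss = C₀·R ≈ 9.209 × 1.8312 ≈ 16.864 mcg/mL.
Peak 16.9 mcg/mL vs MTC 18 mcg/mL: below toxic threshold.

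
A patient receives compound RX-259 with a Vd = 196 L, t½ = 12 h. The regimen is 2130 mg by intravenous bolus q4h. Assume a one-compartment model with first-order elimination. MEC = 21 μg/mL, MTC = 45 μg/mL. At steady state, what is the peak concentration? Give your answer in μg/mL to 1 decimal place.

52.7 μg/mL

Over one 4-h interval, 4/12 ≈ 0.33333 half-lives elapse, leaving f ≈ 0.7937 of each dose.
Accumulation ratio R = 1/(1 − f) ≈ 1/0.2063 ≈ 4.8473.
Each bolus raises the concentration by D/Vd = 2130/196 ≈ 10.867 μg/mL.
Steady-state peak Cmax,ss = C₀·R ≈ 10.867 × 4.8473 ≈ 52.676 μg/mL.
Peak 52.7 μg/mL vs MTC 45 μg/mL: exceeds toxic threshold.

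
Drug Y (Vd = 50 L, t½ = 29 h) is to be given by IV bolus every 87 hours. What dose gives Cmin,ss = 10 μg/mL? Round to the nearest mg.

3500 mg

τ/t½ = 87/29 ≈ 3, so f = (1/2)^(87/29) ≈ 0.125000.
Cmin,ss = (D/Vd)·f/(1−f), so D = Cmin,ss·Vd·(1−f)/f.
D = 10 × 50 × (1−f)/f ≈ 10 × 50 × 7.00000 ≈ 3500.00 mg.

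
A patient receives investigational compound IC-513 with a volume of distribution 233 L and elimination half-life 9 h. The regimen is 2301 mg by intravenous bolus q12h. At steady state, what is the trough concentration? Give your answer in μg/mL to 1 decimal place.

6.5 μg/mL

k = ln2/t½ = ln2/9 ≈ 0.077016 h⁻¹; fraction remaining f = e^(−kτ) = e^(−0.077016×12) ≈ 0.3969.
Each bolus raises the concentration by D/Vd = 2301/233 ≈ 9.876 μg/mL.
Steady-state trough Cmin,ss = C₀·f/(1−f) ≈ 9.876 × 0.3969/0.6031 ≈ 6.499 μg/mL.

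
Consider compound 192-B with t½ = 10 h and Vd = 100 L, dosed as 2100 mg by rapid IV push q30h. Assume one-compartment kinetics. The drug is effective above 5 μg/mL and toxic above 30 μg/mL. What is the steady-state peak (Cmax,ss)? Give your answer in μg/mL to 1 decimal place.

The dosing interval is 3 half-lives, so f = 2^(−3) = 0.125.
At steady state, R = 1/(1 − 0.125) = 8/7.
Single-dose peak C₀ = D/Vd = 2100/100 = 21 μg/mL.
Steady-state peak Cmax,ss = C₀·R = 21 × 8/7 ≈ 24.000 μg/mL.
Peak 24.0 μg/mL vs MTC 30 μg/mL: below toxic threshold.

24.0 μg/mL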